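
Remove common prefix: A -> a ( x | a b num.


Common prefix: 'a'
Factored: A -> a A', A' -> ( x | b num


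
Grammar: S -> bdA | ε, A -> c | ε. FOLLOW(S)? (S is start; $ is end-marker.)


$ ∈ FOLLOW(S). For each A -> αBβ: add FIRST(β)\{ε} to FOLLOW(B); if β nullable, add FOLLOW(A).
FOLLOW(S) = {$}


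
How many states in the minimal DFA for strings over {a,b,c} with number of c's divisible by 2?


Track (count of c) mod 2: states 0..1, accept at 0
Minimal DFA: 2 states


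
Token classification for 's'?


Pattern: letter/underscore followed by alphanumerics, not a keyword
Type: IDENTIFIER


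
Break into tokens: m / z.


Scan left to right, longest-match per lexeme
Tokens: ID(m), OP(/), ID(z)


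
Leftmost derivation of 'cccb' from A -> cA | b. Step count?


Derivation: A => cA => ccA => cccA => cccb
Steps: 4


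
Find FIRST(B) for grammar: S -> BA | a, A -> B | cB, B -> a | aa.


Per alternative of B: FIRST(a) = {a}; FIRST(aa) = {a}
FIRST(B) = {a}


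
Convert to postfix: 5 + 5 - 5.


Left to right (same or higher precedence on left)
Postfix: 5 5 + 5 -


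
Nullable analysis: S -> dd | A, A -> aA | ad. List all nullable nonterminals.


A nonterminal is nullable iff some alternative derives ε (directly, or every symbol in it is nullable)
Nullable: {}


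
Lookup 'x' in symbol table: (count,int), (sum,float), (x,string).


Lookup 'x' → type string


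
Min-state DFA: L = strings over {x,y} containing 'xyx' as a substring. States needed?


KMP-style automaton: 3 progress states + 1 absorbing accept = 4
Minimal DFA: 4 states


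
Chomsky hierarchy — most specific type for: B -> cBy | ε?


Single nonterminal LHS, but c^n y^n is not regular
Classification: Type 2 (Context-Free)


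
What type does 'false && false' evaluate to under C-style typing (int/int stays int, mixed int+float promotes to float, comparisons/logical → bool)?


Operand types: bool && bool
Rule: logical operators take bool operands and yield bool
Result type: bool


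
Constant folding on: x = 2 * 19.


2 * 19 = 38 at compile time
Optimized: x = 38


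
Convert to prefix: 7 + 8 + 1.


left-to-right (same/higher precedence on left): tree is (+ (+ 7 8) 1)
Prefix: + + 7 8 1


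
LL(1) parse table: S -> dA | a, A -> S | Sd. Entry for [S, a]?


For [S, a]: 'a' ∈ FIRST(a)
Entry: S -> a


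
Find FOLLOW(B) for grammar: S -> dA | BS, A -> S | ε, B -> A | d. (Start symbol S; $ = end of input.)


$ ∈ FOLLOW(S). For each A -> αBβ: add FIRST(β)\{ε} to FOLLOW(B); if β nullable, add FOLLOW(A).
FOLLOW(B) = {d}


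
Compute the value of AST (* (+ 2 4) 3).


Evaluate inner: (+ 2 4) = 6
Evaluate root: (* 6 3) = 18
Result: 18


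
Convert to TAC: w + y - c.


Break into single-operator statements:
t1 = w + y
t2 = t1 - c


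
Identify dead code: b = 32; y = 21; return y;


b is assigned but never read
Dead: 'b = 32'


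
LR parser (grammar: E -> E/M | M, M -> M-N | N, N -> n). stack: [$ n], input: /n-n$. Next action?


'n' on top is the handle for N -> n
Action: reduce (N -> n)


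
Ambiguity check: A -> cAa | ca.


balanced c^n…a^n: each string has a unique parse
Unambiguous


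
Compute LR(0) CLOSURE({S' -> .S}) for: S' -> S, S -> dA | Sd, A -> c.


Start: S' -> .S
For each item with dot before a nonterminal B, add B -> .γ for every B-production
Closure: [S' -> .S, S -> .dA, S -> .Sd]


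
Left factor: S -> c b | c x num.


Common prefix: 'c'
Factored: S -> c S', S' -> b | x num


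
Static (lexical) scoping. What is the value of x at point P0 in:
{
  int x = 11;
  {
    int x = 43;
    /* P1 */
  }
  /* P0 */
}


x declared in the same block as P0
x = 11


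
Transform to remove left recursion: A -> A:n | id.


Left-recursive alternatives: A:n; non-recursive: id
Introduce A': A -> idA', A' -> :nA' | ε


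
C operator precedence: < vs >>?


'>>' is shift (level 8); '<' is relational (level 7)
Higher level binds tighter
'>>' has higher precedence than '<'


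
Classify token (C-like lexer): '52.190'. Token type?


Pattern: digits with a decimal point
Type: FLOAT_LITERAL


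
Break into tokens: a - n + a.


Scan left to right, longest-match per lexeme
Tokens: ID(a), OP(-), ID(n), OP(+), ID(a)


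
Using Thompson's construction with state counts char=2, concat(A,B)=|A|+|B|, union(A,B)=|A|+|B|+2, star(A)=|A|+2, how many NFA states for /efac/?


Syntax tree has 4 char leaf(s), 0 union(s), 0 star(s)
chars contribute 4×2 = 8; each union adds +2; each star adds +2
Total: 8 + 0 + 0 = 8 states


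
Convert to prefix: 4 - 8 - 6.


left-to-right (same/higher precedence on left): tree is (- (- 4 8) 6)
Prefix: - - 4 8 6


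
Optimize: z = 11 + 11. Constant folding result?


11 + 11 = 22 at compile time
Optimized: z = 22


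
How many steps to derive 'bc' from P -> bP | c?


Derivation: P => bP => bc
Steps: 2


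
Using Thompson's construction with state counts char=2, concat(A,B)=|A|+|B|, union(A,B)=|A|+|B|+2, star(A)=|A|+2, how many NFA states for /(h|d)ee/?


Syntax tree has 4 char leaf(s), 1 union(s), 0 star(s)
chars contribute 4×2 = 8; each union adds +2; each star adds +2
Total: 8 + 2 + 0 = 10 states


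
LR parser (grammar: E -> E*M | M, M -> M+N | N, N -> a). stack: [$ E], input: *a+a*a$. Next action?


shift '*' to continue E -> E*M
Action: shift


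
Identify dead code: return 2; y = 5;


statement follows a return and is unreachable
Dead: 'y = 5'


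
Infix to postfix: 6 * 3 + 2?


Left to right (same or higher precedence on left)
Postfix: 6 3 * 2 +


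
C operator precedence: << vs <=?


'<<' is shift (level 8); '<=' is relational (level 7)
Higher level binds tighter
'<<' has higher precedence than '<='


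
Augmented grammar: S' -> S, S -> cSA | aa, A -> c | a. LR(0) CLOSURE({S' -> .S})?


Start: S' -> .S
For each item with dot before a nonterminal B, add B -> .γ for every B-production
Closure: [S' -> .S, S -> .cSA, S -> .aa]


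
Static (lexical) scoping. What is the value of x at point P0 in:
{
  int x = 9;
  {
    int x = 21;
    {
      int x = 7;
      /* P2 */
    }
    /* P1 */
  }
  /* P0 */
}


x declared in the same block as P0
x = 9


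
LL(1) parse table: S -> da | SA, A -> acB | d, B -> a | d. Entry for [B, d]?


For [B, d]: 'd' ∈ FIRST(d)
Entry: B -> d


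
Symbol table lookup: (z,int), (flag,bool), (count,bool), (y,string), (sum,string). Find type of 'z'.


Lookup 'z' → type int


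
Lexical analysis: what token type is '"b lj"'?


Pattern: double-quoted sequence
Type: STRING_LITERAL


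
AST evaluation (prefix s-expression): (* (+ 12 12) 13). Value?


Evaluate inner: (+ 12 12) = 24
Evaluate root: (* 24 13) = 312
Result: 312


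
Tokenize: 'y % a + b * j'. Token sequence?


Scan left to right, longest-match per lexeme
Tokens: ID(y), OP(%), ID(a), OP(+), ID(b), OP(*), ID(j)


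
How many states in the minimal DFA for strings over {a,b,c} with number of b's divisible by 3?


Track (count of b) mod 3: states 0..2, accept at 0
Minimal DFA: 3 states


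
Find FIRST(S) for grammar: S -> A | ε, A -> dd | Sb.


Per alternative of S: FIRST(A) = {b, d}; FIRST(ε) = {ε}
FIRST(S) = {b, d, ε}


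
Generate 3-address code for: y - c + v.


Break into single-operator statements:
t1 = y - c
t2 = t1 + v


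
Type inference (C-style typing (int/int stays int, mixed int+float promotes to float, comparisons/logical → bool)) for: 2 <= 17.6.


Operand types: int <= float
Rule: comparison yields bool
Result type: bool


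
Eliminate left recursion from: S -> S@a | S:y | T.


Left-recursive alternatives: S@a, S:y; non-recursive: T
Introduce S': S -> TS', S' -> @aS' | :yS' | ε


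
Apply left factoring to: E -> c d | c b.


Common prefix: 'c'
Factored: E -> c E', E' -> d | b


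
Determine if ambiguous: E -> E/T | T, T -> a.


precedence layered via separate nonterminal T: deterministic
Unambiguous


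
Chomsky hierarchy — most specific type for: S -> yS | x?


Right-linear: every RHS is a terminal or a terminal followed by one nonterminal
Classification: Type 3 (Regular)


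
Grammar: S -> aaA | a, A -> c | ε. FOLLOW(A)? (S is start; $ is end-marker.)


$ ∈ FOLLOW(S). For each A -> αBβ: add FIRST(β)\{ε} to FOLLOW(B); if β nullable, add FOLLOW(A).
FOLLOW(A) = {$}


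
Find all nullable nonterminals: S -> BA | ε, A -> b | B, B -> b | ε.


A nonterminal is nullable iff some alternative derives ε (directly, or every symbol in it is nullable)
Nullable: {A, B, S}


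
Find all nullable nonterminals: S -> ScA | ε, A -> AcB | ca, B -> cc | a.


A nonterminal is nullable iff some alternative derives ε (directly, or every symbol in it is nullable)
Nullable: {S}


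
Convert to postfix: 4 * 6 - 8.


Left to right (same or higher precedence on left)
Postfix: 4 6 * 8 -


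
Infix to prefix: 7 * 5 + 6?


left-to-right (same/higher precedence on left): tree is (+ (* 7 5) 6)
Prefix: + * 7 5 6


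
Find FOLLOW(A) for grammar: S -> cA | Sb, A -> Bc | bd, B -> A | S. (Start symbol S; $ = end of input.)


$ ∈ FOLLOW(S). For each A -> αBβ: add FIRST(β)\{ε} to FOLLOW(B); if β nullable, add FOLLOW(A).
FOLLOW(A) = {$, b, c}


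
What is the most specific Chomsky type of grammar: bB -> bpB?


LHS has context (more than one symbol) and |LHS| ≤ |RHS|
Classification: Type 1 (Context-Sensitive)


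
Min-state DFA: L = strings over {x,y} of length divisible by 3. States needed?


Track length mod 3: states 0..2, accept at 0
Minimal DFA: 3 states


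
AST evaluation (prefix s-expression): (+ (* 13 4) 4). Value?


Evaluate inner: (* 13 4) = 52
Evaluate root: (+ 52 4) = 56
Result: 56


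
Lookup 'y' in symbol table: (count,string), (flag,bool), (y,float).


Lookup 'y' → type float


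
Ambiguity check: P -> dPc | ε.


balanced d^n…c^n: each string has a unique parse
Unambiguous


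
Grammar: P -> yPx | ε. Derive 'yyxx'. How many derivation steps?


Derivation: P => yPx => yyPxx => yyxx
Steps: 3


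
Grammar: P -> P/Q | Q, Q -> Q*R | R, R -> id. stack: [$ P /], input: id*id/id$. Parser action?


no handle ('P/' is not any RHS); shift 'id'
Action: shift


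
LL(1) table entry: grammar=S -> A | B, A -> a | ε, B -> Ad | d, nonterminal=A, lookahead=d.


For [A, d]: ε is nullable and 'd' ∈ FOLLOW(A)
Entry: A -> ε


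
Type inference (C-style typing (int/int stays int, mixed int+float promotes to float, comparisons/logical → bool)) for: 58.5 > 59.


Operand types: float > int
Rule: comparison yields bool
Result type: bool


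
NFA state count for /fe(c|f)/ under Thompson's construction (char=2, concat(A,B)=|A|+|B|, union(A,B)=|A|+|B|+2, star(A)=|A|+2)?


Syntax tree has 4 char leaf(s), 1 union(s), 0 star(s)
chars contribute 4×2 = 8; each union adds +2; each star adds +2
Total: 8 + 2 + 0 = 10 states


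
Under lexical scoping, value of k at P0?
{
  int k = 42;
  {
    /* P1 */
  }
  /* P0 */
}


k declared in the same block as P0
k = 42


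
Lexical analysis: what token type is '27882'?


Pattern: digits only
Type: INTEGER_LITERAL


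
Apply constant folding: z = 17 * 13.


17 * 13 = 221 at compile time
Optimized: z = 221


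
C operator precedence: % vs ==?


'%' is multiplicative (level 10); '==' is equality (level 6)
Higher level binds tighter
'%' has higher precedence than '=='


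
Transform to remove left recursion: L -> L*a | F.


Left-recursive alternatives: L*a; non-recursive: F
Introduce L': L -> FL', L' -> *aL' | ε


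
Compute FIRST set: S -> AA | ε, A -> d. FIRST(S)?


Per alternative of S: FIRST(AA) = {d}; FIRST(ε) = {ε}
FIRST(S) = {d, ε}


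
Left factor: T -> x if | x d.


Common prefix: 'x'
Factored: T -> x T', T' -> if | d


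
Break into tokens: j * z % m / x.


Scan left to right, longest-match per lexeme
Tokens: ID(j), OP(*), ID(z), OP(%), ID(m), OP(/), ID(x)


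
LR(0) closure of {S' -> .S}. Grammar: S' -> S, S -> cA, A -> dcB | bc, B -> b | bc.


Start: S' -> .S
For each item with dot before a nonterminal B, add B -> .γ for every B-production
Closure: [S' -> .S, S -> .cA]


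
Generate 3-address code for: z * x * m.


Break into single-operator statements:
t1 = z * x
t2 = t1 * m


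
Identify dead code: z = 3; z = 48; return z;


first assignment to z is overwritten before any read
Dead: 'z = 3'


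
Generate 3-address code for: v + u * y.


Break into single-operator statements:
t1 = u * y
t2 = v + t1


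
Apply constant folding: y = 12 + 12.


12 + 12 = 24 at compile time
Optimized: y = 24


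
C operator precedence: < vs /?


'/' is multiplicative (level 10); '<' is relational (level 7)
Higher level binds tighter
'/' has higher precedence than '<'


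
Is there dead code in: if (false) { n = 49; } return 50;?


condition is constant false, so the whole block is unreachable
Dead: 'if (false) { n = 49; }'


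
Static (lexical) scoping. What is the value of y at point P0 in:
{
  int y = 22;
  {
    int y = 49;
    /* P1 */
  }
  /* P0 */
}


y declared in the same block as P0
y = 22


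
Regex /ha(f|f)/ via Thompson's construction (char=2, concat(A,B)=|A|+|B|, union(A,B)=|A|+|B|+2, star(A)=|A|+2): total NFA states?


Syntax tree has 4 char leaf(s), 1 union(s), 0 star(s)
chars contribute 4×2 = 8; each union adds +2; each star adds +2
Total: 8 + 2 + 0 = 10 states


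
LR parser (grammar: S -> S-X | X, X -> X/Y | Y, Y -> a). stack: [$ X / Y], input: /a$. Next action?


handle 'X/Y' on top
Action: reduce (X -> X/Y)


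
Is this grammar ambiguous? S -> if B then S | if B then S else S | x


dangling else: 'if B then if B then x else x' parses two ways
Ambiguous


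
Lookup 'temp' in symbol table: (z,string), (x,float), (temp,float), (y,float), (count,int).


Lookup 'temp' → type float


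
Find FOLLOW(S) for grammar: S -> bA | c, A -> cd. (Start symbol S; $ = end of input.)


$ ∈ FOLLOW(S). For each A -> αBβ: add FIRST(β)\{ε} to FOLLOW(B); if β nullable, add FOLLOW(A).
FOLLOW(S) = {$}


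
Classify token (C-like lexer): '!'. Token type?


Pattern: operator symbol
Type: OPERATOR


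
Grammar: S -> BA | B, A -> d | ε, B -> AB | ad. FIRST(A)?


Per alternative of A: FIRST(d) = {d}; FIRST(ε) = {ε}
FIRST(A) = {d, ε}


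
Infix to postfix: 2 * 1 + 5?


Left to right (same or higher precedence on left)
Postfix: 2 1 * 5 +


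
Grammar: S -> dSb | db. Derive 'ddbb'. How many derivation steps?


Derivation: S => dSb => ddbb
Steps: 2


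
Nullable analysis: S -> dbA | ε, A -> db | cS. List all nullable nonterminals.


A nonterminal is nullable iff some alternative derives ε (directly, or every symbol in it is nullable)
Nullable: {S}


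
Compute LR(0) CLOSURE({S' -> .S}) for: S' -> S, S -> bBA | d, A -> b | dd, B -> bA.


Start: S' -> .S
For each item with dot before a nonterminal B, add B -> .γ for every B-production
Closure: [S' -> .S, S -> .bBA, S -> .d]


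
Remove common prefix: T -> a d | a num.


Common prefix: 'a'
Factored: T -> a T', T' -> d | num


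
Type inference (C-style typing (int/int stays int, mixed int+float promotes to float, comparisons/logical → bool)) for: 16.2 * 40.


Operand types: float * int
Rule: mixed int/float promotes to float; int/int stays int
Result type: float


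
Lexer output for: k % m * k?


Scan left to right, longest-match per lexeme
Tokens: ID(k), OP(%), ID(m), OP(*), ID(k)


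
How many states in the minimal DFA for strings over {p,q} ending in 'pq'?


Track the longest suffix of input matching a prefix of 'pq': 3 classes (prefixes of length 0..2)
Minimal DFA: 3 states


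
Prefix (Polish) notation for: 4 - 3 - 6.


left-to-right (same/higher precedence on left): tree is (- (- 4 3) 6)
Prefix: - - 4 3 6


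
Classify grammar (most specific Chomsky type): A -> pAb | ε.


Single nonterminal LHS, but p^n b^n is not regular
Classification: Type 2 (Context-Free)


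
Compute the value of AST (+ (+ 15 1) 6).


Evaluate inner: (+ 15 1) = 16
Evaluate root: (+ 16 6) = 22
Result: 22


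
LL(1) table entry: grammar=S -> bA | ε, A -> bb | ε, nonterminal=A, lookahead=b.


For [A, b]: 'b' ∈ FIRST(bb)
Entry: A -> bb


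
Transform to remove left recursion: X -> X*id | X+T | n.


Left-recursive alternatives: X*id, X+T; non-recursive: n
Introduce X': X -> nX', X' -> *idX' | +TX' | ε


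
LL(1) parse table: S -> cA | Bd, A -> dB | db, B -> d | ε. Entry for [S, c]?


For [S, c]: 'c' ∈ FIRST(cA)
Entry: S -> cA


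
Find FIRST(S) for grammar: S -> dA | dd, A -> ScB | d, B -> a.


Per alternative of S: FIRST(dA) = {d}; FIRST(dd) = {d}
FIRST(S) = {d}


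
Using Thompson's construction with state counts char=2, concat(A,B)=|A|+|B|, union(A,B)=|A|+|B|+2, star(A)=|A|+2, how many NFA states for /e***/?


Syntax tree has 1 char leaf(s), 0 union(s), 3 star(s)
chars contribute 1×2 = 2; each union adds +2; each star adds +2
Total: 2 + 0 + 6 = 8 states


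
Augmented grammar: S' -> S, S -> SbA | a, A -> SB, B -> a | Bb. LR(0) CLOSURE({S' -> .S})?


Start: S' -> .S
For each item with dot before a nonterminal B, add B -> .γ for every B-production
Closure: [S' -> .S, S -> .SbA, S -> .a]


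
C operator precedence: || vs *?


'*' is multiplicative (level 10); '||' is logical OR (level 1)
Higher level binds tighter
'*' has higher precedence than '||'


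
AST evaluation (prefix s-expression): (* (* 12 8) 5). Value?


Evaluate inner: (* 12 8) = 96
Evaluate root: (* 96 5) = 480
Result: 480


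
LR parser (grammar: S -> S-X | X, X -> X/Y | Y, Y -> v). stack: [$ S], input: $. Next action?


start symbol S on stack, input exhausted
Action: accept


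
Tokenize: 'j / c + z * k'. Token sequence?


Scan left to right, longest-match per lexeme
Tokens: ID(j), OP(/), ID(c), OP(+), ID(z), OP(*), ID(k)


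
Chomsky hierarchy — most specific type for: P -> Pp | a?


Left-linear: every RHS is a terminal or one nonterminal followed by a terminal
Classification: Type 3 (Regular)


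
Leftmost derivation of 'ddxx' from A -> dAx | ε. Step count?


Derivation: A => dAx => ddAxx => ddxx
Steps: 3


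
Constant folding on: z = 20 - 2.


20 - 2 = 18 at compile time
Optimized: z = 18


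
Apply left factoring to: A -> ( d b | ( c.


Common prefix: '('
Factored: A -> ( A', A' -> d b | c


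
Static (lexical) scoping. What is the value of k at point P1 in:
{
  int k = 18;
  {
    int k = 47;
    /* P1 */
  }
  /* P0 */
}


k declared in the same block as P1
k = 47


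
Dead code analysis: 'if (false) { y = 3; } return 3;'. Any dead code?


condition is constant false, so the whole block is unreachable
Dead: 'if (false) { y = 3; }'


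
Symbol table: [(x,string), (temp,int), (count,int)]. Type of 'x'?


Lookup 'x' → type string


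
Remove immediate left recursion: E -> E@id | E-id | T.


Left-recursive alternatives: E@id, E-id; non-recursive: T
Introduce E': E -> TE', E' -> @idE' | -idE' | ε


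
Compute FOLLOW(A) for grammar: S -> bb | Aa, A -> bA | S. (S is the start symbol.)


$ ∈ FOLLOW(S). For each A -> αBβ: add FIRST(β)\{ε} to FOLLOW(B); if β nullable, add FOLLOW(A).
FOLLOW(A) = {a}


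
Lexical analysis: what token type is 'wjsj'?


Pattern: letter/underscore followed by alphanumerics, not a keyword
Type: IDENTIFIER


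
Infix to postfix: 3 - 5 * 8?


* has higher precedence, evaluate 5*8 first
Postfix: 3 5 8 * -


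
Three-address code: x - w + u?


Break into single-operator statements:
t1 = x - w
t2 = t1 + u


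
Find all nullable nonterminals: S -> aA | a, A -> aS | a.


A nonterminal is nullable iff some alternative derives ε (directly, or every symbol in it is nullable)
Nullable: {}


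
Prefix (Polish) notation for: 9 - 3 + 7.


left-to-right (same/higher precedence on left): tree is (+ (- 9 3) 7)
Prefix: + - 9 3 7


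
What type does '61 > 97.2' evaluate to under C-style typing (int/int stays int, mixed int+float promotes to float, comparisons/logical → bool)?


Operand types: int > float
Rule: comparison yields bool
Result type: bool


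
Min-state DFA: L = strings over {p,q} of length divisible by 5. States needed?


Track length mod 5: states 0..4, accept at 0
Minimal DFA: 5 states


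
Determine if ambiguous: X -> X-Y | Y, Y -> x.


precedence layered via separate nonterminal Y: deterministic
Unambiguous


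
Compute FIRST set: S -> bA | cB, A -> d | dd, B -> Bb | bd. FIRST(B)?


Per alternative of B: FIRST(Bb) = {b}; FIRST(bd) = {b}
FIRST(B) = {b}


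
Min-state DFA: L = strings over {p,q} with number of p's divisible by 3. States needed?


Track (count of p) mod 3: states 0..2, accept at 0
Minimal DFA: 3 states


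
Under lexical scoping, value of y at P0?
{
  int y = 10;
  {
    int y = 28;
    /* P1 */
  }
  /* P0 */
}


y declared in the same block as P0
y = 10


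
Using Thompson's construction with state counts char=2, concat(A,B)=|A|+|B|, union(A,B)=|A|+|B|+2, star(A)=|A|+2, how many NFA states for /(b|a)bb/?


Syntax tree has 4 char leaf(s), 1 union(s), 0 star(s)
chars contribute 4×2 = 8; each union adds +2; each star adds +2
Total: 8 + 2 + 0 = 10 states


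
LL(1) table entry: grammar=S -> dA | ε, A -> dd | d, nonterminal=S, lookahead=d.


For [S, d]: 'd' ∈ FIRST(dA)
Entry: S -> dA


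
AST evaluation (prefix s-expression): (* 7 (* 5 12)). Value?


Evaluate inner: (* 5 12) = 60
Evaluate root: (* 7 60) = 420
Result: 420


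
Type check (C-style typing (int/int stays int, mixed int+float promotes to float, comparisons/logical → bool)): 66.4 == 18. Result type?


Operand types: float == int
Rule: comparison yields bool
Result type: bool


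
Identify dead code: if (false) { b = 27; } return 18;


condition is constant false, so the whole block is unreachable
Dead: 'if (false) { b = 27; }'


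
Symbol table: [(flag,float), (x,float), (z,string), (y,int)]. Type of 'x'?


Lookup 'x' → type float


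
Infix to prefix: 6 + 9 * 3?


'*' binds tighter: tree is (+ 6 (* 9 3))
Prefix: + 6 * 9 3


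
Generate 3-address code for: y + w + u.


Break into single-operator statements:
t1 = y + w
t2 = t1 + u


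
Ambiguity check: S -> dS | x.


right-linear, alternatives start with distinct terminals 'd' vs 'x': unique leftmost derivation
Unambiguous


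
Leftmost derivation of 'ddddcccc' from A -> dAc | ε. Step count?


Derivation: A => dAc => ddAcc => dddAccc => ddddAcccc => ddddcccc
Steps: 5


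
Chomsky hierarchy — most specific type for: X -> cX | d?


Right-linear: every RHS is a terminal or a terminal followed by one nonterminal
Classification: Type 3 (Regular)


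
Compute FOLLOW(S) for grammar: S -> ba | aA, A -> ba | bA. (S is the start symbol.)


$ ∈ FOLLOW(S). For each A -> αBβ: add FIRST(β)\{ε} to FOLLOW(B); if β nullable, add FOLLOW(A).
FOLLOW(S) = {$}


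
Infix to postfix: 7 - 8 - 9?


Left to right (same or higher precedence on left)
Postfix: 7 8 - 9 -


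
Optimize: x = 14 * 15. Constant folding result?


14 * 15 = 210 at compile time
Optimized: x = 210


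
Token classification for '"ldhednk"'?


Pattern: double-quoted sequence
Type: STRING_LITERAL


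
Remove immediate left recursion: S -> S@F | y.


Left-recursive alternatives: S@F; non-recursive: y
Introduce S': S -> yS', S' -> @FS' | ε


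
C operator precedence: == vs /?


'/' is multiplicative (level 10); '==' is equality (level 6)
Higher level binds tighter
'/' has higher precedence than '=='


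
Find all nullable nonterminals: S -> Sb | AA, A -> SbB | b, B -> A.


A nonterminal is nullable iff some alternative derives ε (directly, or every symbol in it is nullable)
Nullable: {}


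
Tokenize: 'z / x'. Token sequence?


Scan left to right, longest-match per lexeme
Tokens: ID(z), OP(/), ID(x)


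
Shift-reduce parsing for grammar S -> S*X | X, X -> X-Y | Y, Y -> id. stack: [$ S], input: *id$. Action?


shift '*' to continue S -> S*X
Action: shift


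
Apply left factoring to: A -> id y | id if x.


Common prefix: 'id'
Factored: A -> id A', A' -> y | if x


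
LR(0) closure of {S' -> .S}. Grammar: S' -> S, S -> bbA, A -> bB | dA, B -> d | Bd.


Start: S' -> .S
For each item with dot before a nonterminal B, add B -> .γ for every B-production
Closure: [S' -> .S, S -> .bbA]


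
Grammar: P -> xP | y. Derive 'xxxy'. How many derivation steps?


Derivation: P => xP => xxP => xxxP => xxxy
Steps: 4


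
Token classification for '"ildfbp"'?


Pattern: double-quoted sequence
Type: STRING_LITERAL


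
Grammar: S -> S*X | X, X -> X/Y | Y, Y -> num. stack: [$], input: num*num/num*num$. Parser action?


no handle on stack; shift 'num'
Action: shift


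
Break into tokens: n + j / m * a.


Scan left to right, longest-match per lexeme
Tokens: ID(n), OP(+), ID(j), OP(/), ID(m), OP(*), ID(a)


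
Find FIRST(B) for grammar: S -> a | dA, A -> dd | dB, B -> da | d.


Per alternative of B: FIRST(da) = {d}; FIRST(d) = {d}
FIRST(B) = {d}


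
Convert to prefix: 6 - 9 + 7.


left-to-right (same/higher precedence on left): tree is (+ (- 6 9) 7)
Prefix: + - 6 9 7


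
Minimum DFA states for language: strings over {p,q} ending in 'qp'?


Track the longest suffix of input matching a prefix of 'qp': 3 classes (prefixes of length 0..2)
Minimal DFA: 3 states


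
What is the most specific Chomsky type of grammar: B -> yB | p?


Right-linear: every RHS is a terminal or a terminal followed by one nonterminal
Classification: Type 3 (Regular)


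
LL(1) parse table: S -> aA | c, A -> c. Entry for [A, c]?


For [A, c]: 'c' ∈ FIRST(c)
Entry: A -> c


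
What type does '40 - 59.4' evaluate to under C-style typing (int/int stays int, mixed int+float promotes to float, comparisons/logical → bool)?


Operand types: int - float
Rule: mixed int/float promotes to float; int/int stays int
Result type: float


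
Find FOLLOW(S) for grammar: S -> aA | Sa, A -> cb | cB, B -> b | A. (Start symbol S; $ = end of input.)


$ ∈ FOLLOW(S). For each A -> αBβ: add FIRST(β)\{ε} to FOLLOW(B); if β nullable, add FOLLOW(A).
FOLLOW(S) = {$, a}


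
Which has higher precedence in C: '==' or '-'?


'-' is additive (level 9); '==' is equality (level 6)
Higher level binds tighter
'-' has higher precedence than '=='


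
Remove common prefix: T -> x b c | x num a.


Common prefix: 'x'
Factored: T -> x T', T' -> b c | num a


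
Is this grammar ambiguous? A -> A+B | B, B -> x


precedence layered via separate nonterminal B: deterministic
Unambiguous


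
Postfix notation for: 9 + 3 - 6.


Left to right (same or higher precedence on left)
Postfix: 9 3 + 6 -


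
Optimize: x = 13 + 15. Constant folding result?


13 + 15 = 28 at compile time
Optimized: x = 28


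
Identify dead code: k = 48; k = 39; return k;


first assignment to k is overwritten before any read
Dead: 'k = 48'


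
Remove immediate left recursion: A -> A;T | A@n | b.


Left-recursive alternatives: A;T, A@n; non-recursive: b
Introduce A': A -> bA', A' -> ;TA' | @nA' | ε


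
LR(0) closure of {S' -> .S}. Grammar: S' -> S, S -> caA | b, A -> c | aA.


Start: S' -> .S
For each item with dot before a nonterminal B, add B -> .γ for every B-production
Closure: [S' -> .S, S -> .caA, S -> .b]


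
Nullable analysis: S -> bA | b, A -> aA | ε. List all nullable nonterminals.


A nonterminal is nullable iff some alternative derives ε (directly, or every symbol in it is nullable)
Nullable: {A}


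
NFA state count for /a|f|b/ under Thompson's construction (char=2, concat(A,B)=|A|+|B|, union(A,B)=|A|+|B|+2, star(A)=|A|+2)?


Syntax tree has 3 char leaf(s), 2 union(s), 0 star(s)
chars contribute 3×2 = 6; each union adds +2; each star adds +2
Total: 6 + 4 + 0 = 10 states


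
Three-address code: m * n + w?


Break into single-operator statements:
t1 = m * n
t2 = t1 + w


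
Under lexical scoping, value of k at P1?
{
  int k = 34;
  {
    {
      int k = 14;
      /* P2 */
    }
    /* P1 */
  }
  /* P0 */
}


P1's block does not declare k; resolves to the enclosing declaration at depth 0
k = 34


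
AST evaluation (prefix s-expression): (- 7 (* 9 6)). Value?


Evaluate inner: (* 9 6) = 54
Evaluate root: (- 7 54) = -47
Result: -47


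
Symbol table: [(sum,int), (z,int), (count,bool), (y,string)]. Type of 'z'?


Lookup 'z' → type int


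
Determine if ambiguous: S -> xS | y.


right-linear, alternatives start with distinct terminals 'x' vs 'y': unique leftmost derivation
Unambiguous


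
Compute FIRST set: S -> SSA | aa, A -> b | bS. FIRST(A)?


Per alternative of A: FIRST(b) = {b}; FIRST(bS) = {b}
FIRST(A) = {b}


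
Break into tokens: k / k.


Scan left to right, longest-match per lexeme
Tokens: ID(k), OP(/), ID(k)


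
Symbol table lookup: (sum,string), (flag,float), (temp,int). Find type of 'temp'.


Lookup 'temp' → type int


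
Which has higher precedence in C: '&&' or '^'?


'^' is bitwise XOR (level 4); '&&' is logical AND (level 2)
Higher level binds tighter
'^' has higher precedence than '&&'


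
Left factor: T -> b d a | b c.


Common prefix: 'b'
Factored: T -> b T', T' -> d a | c


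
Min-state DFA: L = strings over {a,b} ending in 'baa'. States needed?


Track the longest suffix of input matching a prefix of 'baa': 4 classes (prefixes of length 0..3)
Minimal DFA: 4 states


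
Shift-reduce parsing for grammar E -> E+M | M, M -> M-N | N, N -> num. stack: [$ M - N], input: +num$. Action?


handle 'M-N' on top
Action: reduce (M -> M-N)


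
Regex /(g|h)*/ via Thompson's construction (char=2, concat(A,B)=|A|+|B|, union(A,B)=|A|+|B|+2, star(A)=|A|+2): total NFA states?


Syntax tree has 2 char leaf(s), 1 union(s), 1 star(s)
chars contribute 2×2 = 4; each union adds +2; each star adds +2
Total: 4 + 2 + 2 = 8 states


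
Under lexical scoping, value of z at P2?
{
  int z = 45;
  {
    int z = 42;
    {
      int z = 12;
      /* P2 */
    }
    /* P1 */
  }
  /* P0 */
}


z declared in the same block as P2
z = 12


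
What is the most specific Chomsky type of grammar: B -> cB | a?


Right-linear: every RHS is a terminal or a terminal followed by one nonterminal
Classification: Type 3 (Regular)


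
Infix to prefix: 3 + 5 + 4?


left-to-right (same/higher precedence on left): tree is (+ (+ 3 5) 4)
Prefix: + + 3 5 4


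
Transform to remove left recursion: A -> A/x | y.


Left-recursive alternatives: A/x; non-recursive: y
Introduce A': A -> yA', A' -> /xA' | ε


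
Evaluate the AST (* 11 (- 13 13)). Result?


Evaluate inner: (- 13 13) = 0
Evaluate root: (* 11 0) = 0
Result: 0


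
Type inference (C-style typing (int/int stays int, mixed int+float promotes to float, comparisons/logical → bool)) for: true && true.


Operand types: bool && bool
Rule: logical operators take bool operands and yield bool
Result type: bool


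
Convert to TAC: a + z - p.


Break into single-operator statements:
t1 = a + z
t2 = t1 - p


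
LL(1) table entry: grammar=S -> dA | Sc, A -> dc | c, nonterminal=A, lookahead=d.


For [A, d]: 'd' ∈ FIRST(dc)
Entry: A -> dc


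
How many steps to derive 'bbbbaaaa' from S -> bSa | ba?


Derivation: S => bSa => bbSaa => bbbSaaa => bbbbaaaa
Steps: 4


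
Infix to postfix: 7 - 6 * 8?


* has higher precedence, evaluate 6*8 first
Postfix: 7 6 8 * -


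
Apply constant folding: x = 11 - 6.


11 - 6 = 5 at compile time
Optimized: x = 5


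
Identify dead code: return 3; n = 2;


statement follows a return and is unreachable
Dead: 'n = 2'


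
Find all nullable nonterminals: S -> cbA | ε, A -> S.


A nonterminal is nullable iff some alternative derives ε (directly, or every symbol in it is nullable)
Nullable: {A, S}


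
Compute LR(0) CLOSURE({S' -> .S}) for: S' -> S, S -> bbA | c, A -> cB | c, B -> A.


Start: S' -> .S
For each item with dot before a nonterminal B, add B -> .γ for every B-production
Closure: [S' -> .S, S -> .bbA, S -> .c]


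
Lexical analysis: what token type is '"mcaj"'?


Pattern: double-quoted sequence
Type: STRING_LITERAL


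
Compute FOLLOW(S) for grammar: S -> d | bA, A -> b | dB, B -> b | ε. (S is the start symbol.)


$ ∈ FOLLOW(S). For each A -> αBβ: add FIRST(β)\{ε} to FOLLOW(B); if β nullable, add FOLLOW(A).
FOLLOW(S) = {$}


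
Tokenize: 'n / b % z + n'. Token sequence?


Scan left to right, longest-match per lexeme
Tokens: ID(n), OP(/), ID(b), OP(%), ID(z), OP(+), ID(n)


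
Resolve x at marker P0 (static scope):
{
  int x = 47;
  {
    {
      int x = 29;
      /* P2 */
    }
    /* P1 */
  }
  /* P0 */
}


x declared in the same block as P0
x = 47


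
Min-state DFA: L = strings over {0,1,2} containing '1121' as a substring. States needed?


KMP-style automaton: 4 progress states + 1 absorbing accept = 5
Minimal DFA: 5 states


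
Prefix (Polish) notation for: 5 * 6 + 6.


left-to-right (same/higher precedence on left): tree is (+ (* 5 6) 6)
Prefix: + * 5 6 6


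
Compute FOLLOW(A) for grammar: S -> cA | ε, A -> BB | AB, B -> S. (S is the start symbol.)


$ ∈ FOLLOW(S). For each A -> αBβ: add FIRST(β)\{ε} to FOLLOW(B); if β nullable, add FOLLOW(A).
FOLLOW(A) = {$, c}


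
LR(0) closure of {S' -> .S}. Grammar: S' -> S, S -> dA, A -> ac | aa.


Start: S' -> .S
For each item with dot before a nonterminal B, add B -> .γ for every B-production
Closure: [S' -> .S, S -> .dA]


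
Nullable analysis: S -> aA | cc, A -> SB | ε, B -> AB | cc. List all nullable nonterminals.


A nonterminal is nullable iff some alternative derives ε (directly, or every symbol in it is nullable)
Nullable: {A}


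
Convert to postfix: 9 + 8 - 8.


Left to right (same or higher precedence on left)
Postfix: 9 8 + 8 -


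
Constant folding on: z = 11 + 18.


11 + 18 = 29 at compile time
Optimized: z = 29


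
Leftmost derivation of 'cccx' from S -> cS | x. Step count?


Derivation: S => cS => ccS => cccS => cccx
Steps: 4


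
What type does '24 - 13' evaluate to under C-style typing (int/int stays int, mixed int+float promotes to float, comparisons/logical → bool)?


Operand types: int - int
Rule: mixed int/float promotes to float; int/int stays int
Result type: int


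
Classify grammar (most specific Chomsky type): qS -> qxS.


LHS has context (more than one symbol) and |LHS| ≤ |RHS|
Classification: Type 1 (Context-Sensitive)


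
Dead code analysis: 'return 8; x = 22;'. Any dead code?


statement follows a return and is unreachable
Dead: 'x = 22'


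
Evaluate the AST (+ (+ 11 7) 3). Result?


Evaluate inner: (+ 11 7) = 18
Evaluate root: (+ 18 3) = 21
Result: 21


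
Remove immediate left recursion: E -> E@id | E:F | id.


Left-recursive alternatives: E@id, E:F; non-recursive: id
Introduce E': E -> idE', E' -> @idE' | :FE' | ε


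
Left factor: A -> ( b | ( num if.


Common prefix: '('
Factored: A -> ( A', A' -> b | num if


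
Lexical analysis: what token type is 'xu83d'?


Pattern: letter/underscore followed by alphanumerics, not a keyword
Type: IDENTIFIER


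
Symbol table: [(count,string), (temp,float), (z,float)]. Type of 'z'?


Lookup 'z' → type float


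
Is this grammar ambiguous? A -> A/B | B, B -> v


precedence layered via separate nonterminal B: deterministic
Unambiguous


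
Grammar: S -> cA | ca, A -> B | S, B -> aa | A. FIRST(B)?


Per alternative of B: FIRST(aa) = {a}; FIRST(A) = {a, c}
FIRST(B) = {a, c}


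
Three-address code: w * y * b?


Break into single-operator statements:
t1 = w * y
t2 = t1 * b


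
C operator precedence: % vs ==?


'%' is multiplicative (level 10); '==' is equality (level 6)
Higher level binds tighter
'%' has higher precedence than '=='


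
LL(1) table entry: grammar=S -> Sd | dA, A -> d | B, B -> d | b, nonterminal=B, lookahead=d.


For [B, d]: 'd' ∈ FIRST(d)
Entry: B -> d


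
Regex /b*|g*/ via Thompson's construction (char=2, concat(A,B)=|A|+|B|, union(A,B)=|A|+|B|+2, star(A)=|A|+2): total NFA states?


Syntax tree has 2 char leaf(s), 1 union(s), 2 star(s)
chars contribute 2×2 = 4; each union adds +2; each star adds +2
Total: 4 + 2 + 4 = 10 states


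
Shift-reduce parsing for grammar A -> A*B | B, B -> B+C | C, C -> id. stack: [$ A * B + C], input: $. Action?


handle 'B+C' on top
Action: reduce (B -> B+C)


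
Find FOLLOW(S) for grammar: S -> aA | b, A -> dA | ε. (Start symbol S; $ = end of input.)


$ ∈ FOLLOW(S). For each A -> αBβ: add FIRST(β)\{ε} to FOLLOW(B); if β nullable, add FOLLOW(A).
FOLLOW(S) = {$}


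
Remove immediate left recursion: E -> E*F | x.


Left-recursive alternatives: E*F; non-recursive: x
Introduce E': E -> xE', E' -> *FE' | ε


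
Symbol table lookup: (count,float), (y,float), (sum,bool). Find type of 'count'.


Lookup 'count' → type float


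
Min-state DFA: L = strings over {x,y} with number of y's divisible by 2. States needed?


Track (count of y) mod 2: states 0..1, accept at 0
Minimal DFA: 2 states


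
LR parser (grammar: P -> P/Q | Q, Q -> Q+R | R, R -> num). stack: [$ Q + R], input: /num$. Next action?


handle 'Q+R' on top
Action: reduce (Q -> Q+R)


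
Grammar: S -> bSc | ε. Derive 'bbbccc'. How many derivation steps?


Derivation: S => bSc => bbScc => bbbSccc => bbbccc
Steps: 4


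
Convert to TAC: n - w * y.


Break into single-operator statements:
t1 = w * y
t2 = n - t1


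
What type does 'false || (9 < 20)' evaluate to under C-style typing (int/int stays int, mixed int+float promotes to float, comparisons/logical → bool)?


Operand types: bool || bool
Rule: logical operators take bool operands and yield bool
Result type: bool


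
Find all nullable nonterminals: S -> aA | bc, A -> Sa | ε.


A nonterminal is nullable iff some alternative derives ε (directly, or every symbol in it is nullable)
Nullable: {A}


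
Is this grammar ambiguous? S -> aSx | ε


balanced a^n…x^n: each string has a unique parse
Unambiguous


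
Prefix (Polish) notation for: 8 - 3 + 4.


left-to-right (same/higher precedence on left): tree is (+ (- 8 3) 4)
Prefix: + - 8 3 4


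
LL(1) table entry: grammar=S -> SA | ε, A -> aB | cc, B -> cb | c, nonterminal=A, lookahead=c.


For [A, c]: 'c' ∈ FIRST(cc)
Entry: A -> cc


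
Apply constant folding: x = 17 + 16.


17 + 16 = 33 at compile time
Optimized: x = 33


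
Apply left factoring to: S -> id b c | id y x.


Common prefix: 'id'
Factored: S -> id S', S' -> b c | y x


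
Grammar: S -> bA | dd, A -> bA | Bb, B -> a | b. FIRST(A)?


Per alternative of A: FIRST(bA) = {b}; FIRST(Bb) = {a, b}
FIRST(A) = {a, b}


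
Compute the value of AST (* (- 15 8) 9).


Evaluate inner: (- 15 8) = 7
Evaluate root: (* 7 9) = 63
Result: 63


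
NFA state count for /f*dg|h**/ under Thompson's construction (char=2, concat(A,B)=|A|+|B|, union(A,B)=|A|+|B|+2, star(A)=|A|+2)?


Syntax tree has 4 char leaf(s), 1 union(s), 3 star(s)
chars contribute 4×2 = 8; each union adds +2; each star adds +2
Total: 8 + 2 + 6 = 16 states
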